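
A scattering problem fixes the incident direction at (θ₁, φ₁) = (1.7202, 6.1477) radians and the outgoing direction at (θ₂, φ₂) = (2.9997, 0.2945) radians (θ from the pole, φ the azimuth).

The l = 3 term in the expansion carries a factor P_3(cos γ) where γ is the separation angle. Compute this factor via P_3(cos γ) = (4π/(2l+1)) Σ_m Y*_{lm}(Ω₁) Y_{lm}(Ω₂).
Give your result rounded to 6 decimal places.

Term-by-term m-sum for l=3 (normalisation 4π/7 = 1.795196):
  term(m=-3) = (0.000132, -0.000457)   from Y*(Ω₁)=(0.370566, -0.159501), Y(Ω₂)=(0.000749, -0.000912)
  term(m=-2) = (0.001964, -0.002281)   from Y*(Ω₁)=(-0.143323, 0.039816), Y(Ω₂)=(-0.016824, 0.011240)
  term(m=-1) = (-0.046042, 0.021115)   from Y*(Ω₁)=(-0.281573, 0.038384), Y(Ω₂)=(0.170569, -0.051737)
  term(m=+0) = (-0.112648, 0.000000)   from Y*(Ω₁)=(0.160487, -0.000000), Y(Ω₂)=(-0.701912, 0.000000)
  term(m=+1) = (-0.046042, -0.021115)   from Y*(Ω₁)=(0.281573, 0.038384), Y(Ω₂)=(-0.170569, -0.051737)
  term(m=+2) = (0.001964, 0.002281)   from Y*(Ω₁)=(-0.143323, -0.039816), Y(Ω₂)=(-0.016824, -0.011240)
  term(m=+3) = (0.000132, 0.000457)   from Y*(Ω₁)=(-0.370566, -0.159501), Y(Ω₂)=(-0.000749, -0.000912)
Σ over m = (-0.200540, 0.000000); ×(4π/7) → (-0.360008, 0.000000). Real part: -0.360008

-0.360008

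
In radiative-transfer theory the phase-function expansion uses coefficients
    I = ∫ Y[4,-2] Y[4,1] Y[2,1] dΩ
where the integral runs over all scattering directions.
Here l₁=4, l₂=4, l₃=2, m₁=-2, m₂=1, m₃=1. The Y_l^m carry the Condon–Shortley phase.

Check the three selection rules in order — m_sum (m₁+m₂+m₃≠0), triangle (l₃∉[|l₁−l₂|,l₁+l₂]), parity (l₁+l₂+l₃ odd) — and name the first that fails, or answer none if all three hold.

none

Σmᵢ = 0  ✓
l₃∈[|l₁−l₂|,l₁+l₂]=[0,8], have l₃=2  ✓
Σlᵢ = 10 ⇒ even  ✓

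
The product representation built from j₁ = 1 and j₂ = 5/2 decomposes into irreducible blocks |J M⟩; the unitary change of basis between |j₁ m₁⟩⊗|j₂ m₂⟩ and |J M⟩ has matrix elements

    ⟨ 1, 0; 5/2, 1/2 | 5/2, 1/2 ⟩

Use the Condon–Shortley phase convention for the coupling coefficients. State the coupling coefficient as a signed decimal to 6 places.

-0.169031  (= −√(1/35))

√[6·1!1!4!/7! · 1!1!3!2!3!2!] = √(144/35)
  +(−1)^0/∏(0,1,1,3,0,1)! = 1/6  (running 1/6)
  +(−1)^1/∏(1,0,0,2,1,2)! = -1/4  (running -1/12)
⟨..|..⟩ = √(144/35)·(-1/12) = -0.169031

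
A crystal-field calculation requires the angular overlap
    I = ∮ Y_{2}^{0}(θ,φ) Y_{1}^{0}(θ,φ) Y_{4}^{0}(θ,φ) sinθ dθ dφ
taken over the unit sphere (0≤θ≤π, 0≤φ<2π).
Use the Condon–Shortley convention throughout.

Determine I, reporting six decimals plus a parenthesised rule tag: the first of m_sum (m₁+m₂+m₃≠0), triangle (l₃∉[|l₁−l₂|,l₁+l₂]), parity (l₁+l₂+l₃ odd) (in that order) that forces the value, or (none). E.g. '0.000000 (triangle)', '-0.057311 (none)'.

0.000000 (triangle)

l₃=4 ∉ [1,3] — triangle fails ⇒ I = 0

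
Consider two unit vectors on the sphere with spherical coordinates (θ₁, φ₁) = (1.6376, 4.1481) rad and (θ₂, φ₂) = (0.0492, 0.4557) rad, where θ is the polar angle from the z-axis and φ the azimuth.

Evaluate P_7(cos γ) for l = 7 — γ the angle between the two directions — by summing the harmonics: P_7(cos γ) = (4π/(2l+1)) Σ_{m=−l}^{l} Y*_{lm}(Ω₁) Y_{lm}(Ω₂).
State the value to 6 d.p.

Expand P_7 via completeness: Σ_{m} conj(Y_{7,m}) at Ω₁ times Y_{7,m} at Ω₂ —
  m=-7: Y*=(-0.356022, -0.339988)  Y=(-0.000000, 0.000000)  product (0.000000, 0.000000)
  m=-6: Y*=(-0.119579, 0.029788)  Y=(-0.000000, -0.000000)  product (0.000000, 0.000000)
  m=-5: Y*=(0.107578, -0.324466)  Y=(-0.000001, -0.000001)  product (-0.000000, 0.000000)
  m=-4: Y*=(-0.090524, -0.110498)  Y=(-0.000011, -0.000041)  product (-0.000004, 0.000005)
  m=-3: Y*=(0.295460, -0.036247)  Y=(0.000212, -0.001024)  product (0.000025, -0.000310)
  m=-2: Y*=(0.064576, -0.136383)  Y=(0.011016, -0.014212)  product (-0.001227, -0.002420)
  m=-1: Y*=(0.150253, 0.237388)  Y=(0.177595, -0.087040)  product (0.047346, 0.029081)
  m=+0: Y*=(0.153203, -0.000000)  Y=(1.055832, 0.000000)  product (0.161757, 0.000000)
  m=+1: Y*=(-0.150253, 0.237388)  Y=(-0.177595, -0.087040)  product (0.047346, -0.029081)
  m=+2: Y*=(0.064576, 0.136383)  Y=(0.011016, 0.014212)  product (-0.001227, 0.002420)
  m=+3: Y*=(-0.295460, -0.036247)  Y=(-0.000212, -0.001024)  product (0.000025, 0.000310)
  m=+4: Y*=(-0.090524, 0.110498)  Y=(-0.000011, 0.000041)  product (-0.000004, -0.000005)
  m=+5: Y*=(-0.107578, -0.324466)  Y=(0.000001, -0.000001)  product (-0.000000, -0.000000)
  m=+6: Y*=(-0.119579, -0.029788)  Y=(-0.000000, 0.000000)  product (0.000000, -0.000000)
  m=+7: Y*=(0.356022, -0.339988)  Y=(0.000000, 0.000000)  product (0.000000, -0.000000)
Total Σ_m = (0.254038, -0.000000). Multiply by 0.837758: (0.212823, -0.000000). P_7(cos γ) = 0.212823

0.212823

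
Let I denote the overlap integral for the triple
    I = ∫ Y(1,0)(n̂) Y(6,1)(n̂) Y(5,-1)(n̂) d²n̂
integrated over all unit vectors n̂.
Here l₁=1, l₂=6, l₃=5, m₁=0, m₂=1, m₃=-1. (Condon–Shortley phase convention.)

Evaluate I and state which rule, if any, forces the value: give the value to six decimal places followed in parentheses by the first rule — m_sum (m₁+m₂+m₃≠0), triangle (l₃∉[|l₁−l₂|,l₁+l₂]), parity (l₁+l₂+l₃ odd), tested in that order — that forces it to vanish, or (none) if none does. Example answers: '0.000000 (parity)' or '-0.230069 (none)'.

-0.241725 (none)

Checks pass: Σm=0; 12 even; l₃=5∈[5,7].
(2·1+1)(2·6+1)(2·5+1) = 429
Δ: 2! 0! 10! / 13! → 1/858
sum: t=1:−1/14400 = -1/14400
3j²(1 6 5; 0 0 0) = Δ·Π!·Σ² = 6/143  (sign +1)
sum: t=1:−1/17280 = -1/17280
3j²(1 6 5; 0 1 -1) = Δ·Π!·Σ² = 35/858  (sign -1)
combine: 4πI² = 429·6/143·35/858 = 105/143
take √, sign -1: I = -0.24172507
No selection rule forces the value: the integral is nonzero (none).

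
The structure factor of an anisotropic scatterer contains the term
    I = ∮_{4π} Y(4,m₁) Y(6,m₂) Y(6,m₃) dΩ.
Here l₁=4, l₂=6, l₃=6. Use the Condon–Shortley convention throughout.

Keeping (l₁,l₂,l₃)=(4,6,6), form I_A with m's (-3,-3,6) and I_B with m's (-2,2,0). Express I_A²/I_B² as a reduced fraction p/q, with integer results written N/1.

27/22

l's match ⇒ only the (l;m) 3-j factors differ between A and B.
A: triangle coeff Δ(4,6,6) = 1/15315300; Σ_t [3,3]: t=3:−1/5806080 = -1/5806080; (3j)²=9/884 [(4 6 6; -3 -3 6)], sign=-1
B: triangle coeff Δ(4,6,6) = 1/15315300; Σ_t [2,4]: t=2:+1/138240 t=3:−1/25920 t=4:+1/55296 = -11/829440; (3j)²=11/1326 [(4 6 6; -2 2 0)], sign=-1
I_A²/I_B² = (9/884)/(11/1326) = 27/22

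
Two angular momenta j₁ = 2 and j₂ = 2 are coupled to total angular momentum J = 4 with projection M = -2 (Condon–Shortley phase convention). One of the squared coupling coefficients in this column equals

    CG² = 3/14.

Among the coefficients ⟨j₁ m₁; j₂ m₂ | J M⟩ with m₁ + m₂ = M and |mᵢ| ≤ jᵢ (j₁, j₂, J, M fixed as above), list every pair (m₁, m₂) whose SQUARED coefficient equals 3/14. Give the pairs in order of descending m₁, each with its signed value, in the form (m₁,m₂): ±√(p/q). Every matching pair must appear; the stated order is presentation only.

Admissible pairs with m₁+m₂ = M = -2: (-2,0), (-1,-1), (0,-2)
  (m₁,m₂)=(0,-2): CG² = 3/14, CG = +√(3/14)   ← matches the target
  (m₁,m₂)=(-1,-1): CG² = 4/7, CG = +√(4/7)
  (m₁,m₂)=(-2,0): CG² = 3/14, CG = +√(3/14)   ← matches the target
Pairs with CG² = 3/14: (0,-2): +√(3/14); (-2,0): +√(3/14)

(0,-2): +√(3/14); (-2,0): +√(3/14)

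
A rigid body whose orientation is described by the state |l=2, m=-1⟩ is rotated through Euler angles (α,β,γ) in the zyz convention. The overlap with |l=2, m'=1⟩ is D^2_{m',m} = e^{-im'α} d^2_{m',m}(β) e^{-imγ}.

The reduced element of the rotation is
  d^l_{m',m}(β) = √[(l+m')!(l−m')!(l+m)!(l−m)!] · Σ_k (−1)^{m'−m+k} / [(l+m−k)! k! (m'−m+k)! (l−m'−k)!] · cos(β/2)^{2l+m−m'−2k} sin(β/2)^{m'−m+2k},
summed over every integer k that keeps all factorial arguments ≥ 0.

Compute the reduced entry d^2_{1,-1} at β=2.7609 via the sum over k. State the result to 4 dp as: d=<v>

d^2_{1,-1}(β=2.7609) via the finite sum:
With c≡cos(β/2)=0.189199 and s≡sin(β/2)=0.981939, N=[6·1·1·6]^{1/2}=6.000000
k∈{0,1} keeps every argument non-negative
  k=0: (−1)^2·6.0000/(2)·0.1892^2·0.9819^2 = +0.103545
  k=1: (−1)^3·6.0000/(6)·0.1892^0·0.9819^4 = -0.929689
d^2_{1,-1}(2.7609) = +0.103545 -0.929689 = -0.826144

d=-0.8261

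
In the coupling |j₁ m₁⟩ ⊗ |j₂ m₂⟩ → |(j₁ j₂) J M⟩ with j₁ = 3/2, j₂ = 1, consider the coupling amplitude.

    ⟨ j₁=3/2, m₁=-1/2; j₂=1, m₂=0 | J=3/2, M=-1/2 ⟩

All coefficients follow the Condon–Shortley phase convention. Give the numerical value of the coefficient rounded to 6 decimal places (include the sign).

−√(1/15) ≈ -0.258199

triangle: 1!×2!×1!/5! = 2/120
(j±m)!: 1!×2!×1!×1!×1!×2! = 4
prefactor² = (2J+1)×Δ×N² = 4/15
  k=0: +1/(0!×1!×2!×1!×0!×0!) = 1/2
  k=1: −1/(1!×0!×1!×0!×1!×1!) = -1
Σ = -1/2  ⇒  CG² = 4/15×(-1/2)² = 1/15
CG = −√(1/15) = -0.258199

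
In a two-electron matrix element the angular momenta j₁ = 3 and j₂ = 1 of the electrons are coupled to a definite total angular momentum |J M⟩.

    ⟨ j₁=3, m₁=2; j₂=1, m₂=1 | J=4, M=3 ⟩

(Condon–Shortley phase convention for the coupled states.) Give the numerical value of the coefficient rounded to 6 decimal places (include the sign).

j₁+j₂−J=0  J+j₁−j₂=6  J−j₁+j₂=2  j₁+j₂+J+1=9
(j₁±m₁, j₂±m₂, J±M) = (5,1,2,0,7,1)
P² = 43200
sum k=0..0:
  [0] +1/240 = 1/240
S = 1/240
C² = P²·S² = 3/4 ; C = +0.866025

+√(3/4) = +0.866025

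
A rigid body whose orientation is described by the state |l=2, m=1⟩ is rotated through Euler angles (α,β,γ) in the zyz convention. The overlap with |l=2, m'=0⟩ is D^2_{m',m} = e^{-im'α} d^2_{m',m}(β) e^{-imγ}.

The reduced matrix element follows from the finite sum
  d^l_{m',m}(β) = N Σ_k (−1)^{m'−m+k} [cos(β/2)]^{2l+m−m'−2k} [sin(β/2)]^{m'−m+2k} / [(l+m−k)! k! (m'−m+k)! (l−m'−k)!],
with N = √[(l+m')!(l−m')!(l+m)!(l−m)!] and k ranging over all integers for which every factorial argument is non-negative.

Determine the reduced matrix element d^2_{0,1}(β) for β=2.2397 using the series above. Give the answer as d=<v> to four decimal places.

d=-0.5958

d^2_{0,1}(β=2.2397) via the finite sum:
c=cos(2.239700/2)=0.435817, s=sin(2.239700/2)=0.900035; N=√[2·2·6·1]=4.898979
The bounds max(0,m−m')=1 and min(l+m,l−m')=2 give 2 terms
  k=1: (−1)^0·4.8990/(2)·0.4358^3·0.9000^1 = +0.182494
  k=2: (−1)^1·4.8990/(2)·0.4358^1·0.9000^3 = -0.778321
d^2_{0,1}(2.2397) = +0.182494 -0.778321 = -0.595827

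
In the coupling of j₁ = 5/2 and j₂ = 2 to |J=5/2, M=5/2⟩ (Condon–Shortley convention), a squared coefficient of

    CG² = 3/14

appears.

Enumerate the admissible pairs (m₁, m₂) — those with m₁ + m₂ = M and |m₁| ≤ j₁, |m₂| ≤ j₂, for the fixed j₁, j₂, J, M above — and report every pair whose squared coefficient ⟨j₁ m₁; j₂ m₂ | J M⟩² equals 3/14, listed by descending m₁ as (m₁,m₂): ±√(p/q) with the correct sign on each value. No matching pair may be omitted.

Admissible pairs with m₁+m₂ = M = 5/2: (1/2,2), (3/2,1), (5/2,0)
  (m₁,m₂)=(5/2,0): CG² = 5/14, CG = +√(5/14)
  (m₁,m₂)=(3/2,1): CG² = 3/7, CG = −√(3/7)
  (m₁,m₂)=(1/2,2): CG² = 3/14, CG = +√(3/14)   ← matches the target
Pairs with CG² = 3/14: (1/2,2): +√(3/14)

(1/2,2): +√(3/14)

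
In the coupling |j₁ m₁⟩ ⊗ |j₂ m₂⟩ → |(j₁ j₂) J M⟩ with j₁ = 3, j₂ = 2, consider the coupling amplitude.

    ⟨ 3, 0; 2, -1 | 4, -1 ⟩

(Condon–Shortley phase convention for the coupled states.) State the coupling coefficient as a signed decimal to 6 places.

j₁+j₂−J=1  J+j₁−j₂=5  J−j₁+j₂=3  j₁+j₂+J+1=10
(j₁±m₁, j₂±m₂, J±M) = (3,3,1,3,3,5)
P² = 1944/7
sum k=0..1:
  [0] +1/24 = 1/24
  [1] −1/72 = -1/72
S = 1/36
C² = P²·S² = 3/14 ; C = +0.462910

+√(3/14) = +0.462910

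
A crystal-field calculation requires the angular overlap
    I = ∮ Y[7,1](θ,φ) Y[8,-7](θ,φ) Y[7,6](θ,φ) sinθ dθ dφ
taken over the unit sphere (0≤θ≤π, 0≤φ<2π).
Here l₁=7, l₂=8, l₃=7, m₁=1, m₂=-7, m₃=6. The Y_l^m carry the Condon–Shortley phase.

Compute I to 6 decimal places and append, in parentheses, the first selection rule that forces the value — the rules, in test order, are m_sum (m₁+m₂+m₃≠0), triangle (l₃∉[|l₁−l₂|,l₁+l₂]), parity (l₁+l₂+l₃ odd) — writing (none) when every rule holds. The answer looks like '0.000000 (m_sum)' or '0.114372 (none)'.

-0.151591 (none)

Checks pass: Σm=0; 22 even; l₃=7∈[1,15].
(2·7+1)(2·8+1)(2·7+1) = 3825
Δ: 8! 6! 8! / 23! → 1/22086194130
sum: t=1:−1/18289152000 t=2:+1/248832000 t=3:−1/24883200 t=4:+1/11943936 t=5:−1/24883200 t=6:+1/248832000 t=7:−1/18289152000 = 11/975421440
3j²(7 8 7; 0 0 0) = Δ·Π!·Σ² = 1750/289731  (sign -1)
sum: t=0:+1/146313216000 t=1:−1/24385536000 = -1/29262643200
3j²(7 8 7; 1 -7 6) = Δ·Π!·Σ² = 650/52003  (sign +1)
combine: 4πI² = 3825·1750/289731·650/52003 = 937500/3246473
take √, sign -1: I = -0.15159149
No selection rule forces the value: the integral is nonzero (none).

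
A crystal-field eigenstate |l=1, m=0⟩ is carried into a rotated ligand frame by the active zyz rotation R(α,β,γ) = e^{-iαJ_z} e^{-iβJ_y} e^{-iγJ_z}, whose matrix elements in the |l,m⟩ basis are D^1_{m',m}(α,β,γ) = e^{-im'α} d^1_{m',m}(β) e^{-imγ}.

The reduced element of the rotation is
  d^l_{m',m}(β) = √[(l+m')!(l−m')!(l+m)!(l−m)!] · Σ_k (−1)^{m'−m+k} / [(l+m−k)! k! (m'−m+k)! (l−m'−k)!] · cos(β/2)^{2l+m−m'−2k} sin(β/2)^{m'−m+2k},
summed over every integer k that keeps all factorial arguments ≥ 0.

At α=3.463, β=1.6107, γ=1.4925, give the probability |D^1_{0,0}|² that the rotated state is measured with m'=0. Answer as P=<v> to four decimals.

Split into d^1_{0,0}(β=1.6107) × two z-phases.
Half-angle: c=0.692859, s=0.721073. N=√(1·1·1·1)=1.000000
Admissible k: 0..1 (factorial args all ≥0)
  k=0: (−1)^0·1.0000/(1)·0.6929^2·0.7211^0 = +0.480053
  k=1: (−1)^1·1.0000/(1)·0.6929^0·0.7211^2 = -0.519947
d^1_{0,0}(1.6107) = +0.480053 -0.519947 = -0.039893
|D^1_{0,0}|² = |d^1_{0,0}(β)|² = (-0.039893)² = 0.001591 (the z-rotation phases have unit modulus)

P=0.0016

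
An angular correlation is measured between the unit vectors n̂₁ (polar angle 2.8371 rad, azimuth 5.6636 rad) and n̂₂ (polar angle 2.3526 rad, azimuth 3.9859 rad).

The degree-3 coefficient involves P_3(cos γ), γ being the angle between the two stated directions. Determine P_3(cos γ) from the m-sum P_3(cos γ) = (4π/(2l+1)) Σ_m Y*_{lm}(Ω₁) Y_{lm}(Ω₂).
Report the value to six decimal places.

-0.289356

Expand P_3 via completeness: Σ_{m} conj(Y_{3,m}) at Ω₁ times Y_{3,m} at Ω₂ —
  m=-3: Y*=-0.003193-0.010781i  Y=+0.122327+0.085255i  product +0.000528-0.001591i
  m=-2: Y*=-0.028533+0.082861i  Y=+0.042624+0.360100i  product -0.031054-0.006743i
  m=-1: Y*=+0.280076-0.199774i  Y=-0.225773+0.254073i  product -0.012477+0.116263i
  m=+0: Y*=-0.552019-0.000000i  Y=+0.136188+0.000000i  product -0.075178-0.000000i
  m=+1: Y*=-0.280076-0.199774i  Y=+0.225773+0.254073i  product -0.012477-0.116263i
  m=+2: Y*=-0.028533-0.082861i  Y=+0.042624-0.360100i  product -0.031054+0.006743i
  m=+3: Y*=+0.003193-0.010781i  Y=-0.122327+0.085255i  product +0.000528+0.001591i
Accumulated sum -0.161183-0.000000i; after 4π/(2l+1) scaling, -0.289356-0.000000i ⇒ P_3 = -0.289356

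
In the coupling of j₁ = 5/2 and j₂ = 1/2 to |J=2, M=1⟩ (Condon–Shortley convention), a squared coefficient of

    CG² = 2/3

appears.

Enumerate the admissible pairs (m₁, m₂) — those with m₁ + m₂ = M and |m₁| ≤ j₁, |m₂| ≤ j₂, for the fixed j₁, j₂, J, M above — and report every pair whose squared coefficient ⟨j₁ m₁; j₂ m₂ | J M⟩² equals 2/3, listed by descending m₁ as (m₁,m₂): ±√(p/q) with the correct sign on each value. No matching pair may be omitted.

Admissible pairs with m₁+m₂ = M = 1: (1/2,1/2), (3/2,-1/2)
  (m₁,m₂)=(3/2,-1/2): CG² = 2/3, CG = +√(2/3)   ← matches the target
  (m₁,m₂)=(1/2,1/2): CG² = 1/3, CG = −√(1/3)
Pairs with CG² = 2/3: (3/2,-1/2): +√(2/3)

(3/2,-1/2): +√(2/3)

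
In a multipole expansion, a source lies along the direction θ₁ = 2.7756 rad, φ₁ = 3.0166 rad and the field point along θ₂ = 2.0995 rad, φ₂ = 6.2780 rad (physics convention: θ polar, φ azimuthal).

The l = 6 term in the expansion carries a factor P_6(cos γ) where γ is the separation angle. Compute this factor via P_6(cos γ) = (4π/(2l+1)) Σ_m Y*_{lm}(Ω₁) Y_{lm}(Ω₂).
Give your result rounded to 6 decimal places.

Addition theorem: P_6(cos γ) = (4π/13) Σ_m Y*_{lm}(Ω₁) Y_{lm}(Ω₂), m = −6…6:
  term(m=-6) = 0.00015 - 0.00013j   from Y*(Ω₁)=0.00074 - 0.00069j, Y(Ω₂)=0.20011 + 0.00623j
  term(m=-5) = -0.00307 + 0.00210j   from Y*(Ω₁)=0.00744 - 0.00537j, Y(Ω₂)=-0.40501 - 0.01050j
  term(m=-4) = 0.01592 - 0.00827j   from Y*(Ω₁)=0.04412 - 0.02410j, Y(Ω₂)=0.35666 + 0.00740j
  term(m=-3) = 0.00732 - 0.00275j   from Y*(Ω₁)=0.17099 - 0.06730j, Y(Ω₂)=0.04256 + 0.00066j
  term(m=-2) = -0.14763 + 0.03607j   from Y*(Ω₁)=0.42008 - 0.10726j, Y(Ω₂)=-0.35050 - 0.00364j
  term(m=-1) = 0.04788 - 0.00576j   from Y*(Ω₁)=0.53691 - 0.06746j, Y(Ω₂)=0.08912 + 0.00046j
  term(m=+0) = 0.00411 + 0.00000j   from Y*(Ω₁)=0.01262 + 0.00000j, Y(Ω₂)=0.32601 + 0.00000j
  term(m=+1) = 0.04788 + 0.00576j   from Y*(Ω₁)=-0.53691 - 0.06746j, Y(Ω₂)=-0.08912 + 0.00046j
  term(m=+2) = -0.14763 - 0.03607j   from Y*(Ω₁)=0.42008 + 0.10726j, Y(Ω₂)=-0.35050 + 0.00364j
  term(m=+3) = 0.00732 + 0.00275j   from Y*(Ω₁)=-0.17099 - 0.06730j, Y(Ω₂)=-0.04256 + 0.00066j
  term(m=+4) = 0.01592 + 0.00827j   from Y*(Ω₁)=0.04412 + 0.02410j, Y(Ω₂)=0.35666 - 0.00740j
  term(m=+5) = -0.00307 - 0.00210j   from Y*(Ω₁)=-0.00744 - 0.00537j, Y(Ω₂)=0.40501 - 0.01050j
  term(m=+6) = 0.00015 + 0.00013j   from Y*(Ω₁)=0.00074 + 0.00069j, Y(Ω₂)=0.20011 - 0.00623j
Total Σ_m = -0.15474 - 0.00000j. Multiply by 0.966644: -0.14958 - 0.00000j. P_6(cos γ) = -0.149576

-0.149576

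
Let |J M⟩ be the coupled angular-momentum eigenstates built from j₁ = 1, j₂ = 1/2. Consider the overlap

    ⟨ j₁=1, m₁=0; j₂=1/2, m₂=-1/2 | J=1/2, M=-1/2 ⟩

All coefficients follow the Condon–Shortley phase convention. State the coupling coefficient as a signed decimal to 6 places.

triangle: 1!×1!×0!/3! = 1/6
(j±m)!: 1!×1!×0!×1!×0!×1! = 1
prefactor² = (2J+1)×Δ×N² = 1/3
  k=0: +1/(0!×1!×1!×0!×0!×0!) = 1
Σ = 1  ⇒  CG² = 1/3×1² = 1/3
CG = +√(1/3) = +0.577350

+√(1/3) = +0.577350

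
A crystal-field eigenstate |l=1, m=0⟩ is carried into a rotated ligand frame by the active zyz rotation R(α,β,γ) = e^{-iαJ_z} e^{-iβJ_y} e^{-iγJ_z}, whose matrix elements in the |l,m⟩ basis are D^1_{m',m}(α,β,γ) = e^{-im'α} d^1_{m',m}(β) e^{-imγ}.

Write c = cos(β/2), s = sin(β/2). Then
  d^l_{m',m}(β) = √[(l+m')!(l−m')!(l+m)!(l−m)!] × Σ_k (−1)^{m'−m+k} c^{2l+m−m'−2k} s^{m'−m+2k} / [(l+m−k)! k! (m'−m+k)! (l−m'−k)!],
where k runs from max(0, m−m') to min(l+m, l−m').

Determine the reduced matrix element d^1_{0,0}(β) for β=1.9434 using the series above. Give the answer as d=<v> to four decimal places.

d=-0.3640

d^1_{0,0}(β=1.9434) via the finite sum:
c=cos(1.943400/2)=0.563896, s=sin(1.943400/2)=0.825846; N=√[1·1·1·1]=1.000000
k: max(0,(0)−(0))=0 … min(1+(0),1−(0))=1
  k=0: (−1)^0·1.0000/(1)·0.5639^2·0.8258^0 = +0.317979
  k=1: (−1)^1·1.0000/(1)·0.5639^0·0.8258^2 = -0.682021
d^1_{0,0}(1.9434) = +0.317979 -0.682021 = -0.364042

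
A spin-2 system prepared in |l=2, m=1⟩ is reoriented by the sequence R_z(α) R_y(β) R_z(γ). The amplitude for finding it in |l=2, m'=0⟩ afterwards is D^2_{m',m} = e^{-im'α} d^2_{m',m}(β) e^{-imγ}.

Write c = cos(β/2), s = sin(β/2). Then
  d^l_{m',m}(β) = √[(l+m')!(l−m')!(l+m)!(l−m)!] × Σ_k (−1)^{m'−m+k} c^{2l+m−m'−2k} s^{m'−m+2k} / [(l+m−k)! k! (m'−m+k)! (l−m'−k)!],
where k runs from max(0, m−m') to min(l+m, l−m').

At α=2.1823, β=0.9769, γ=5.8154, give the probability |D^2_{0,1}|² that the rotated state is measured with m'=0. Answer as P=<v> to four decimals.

P=0.3226

Split into d^2_{0,1}(β=0.9769) × two z-phases.
c=cos(0.976900/2)=0.883061, s=sin(0.976900/2)=0.469258; N=√[2·2·6·1]=4.898979
The bounds max(0,m−m')=1 and min(l+m,l−m')=2 give 2 terms
  k=1: (−1)^0·4.8990/(2)·0.8831^3·0.4693^1 = +0.791516
  k=2: (−1)^1·4.8990/(2)·0.8831^1·0.4693^3 = -0.223512
d^2_{0,1}(0.9769) = +0.791516 -0.223512 = +0.568004
|D^2_{0,1}|² = |d^2_{0,1}(β)|² = (+0.568004)² = 0.322628 (the z-rotation phases have unit modulus)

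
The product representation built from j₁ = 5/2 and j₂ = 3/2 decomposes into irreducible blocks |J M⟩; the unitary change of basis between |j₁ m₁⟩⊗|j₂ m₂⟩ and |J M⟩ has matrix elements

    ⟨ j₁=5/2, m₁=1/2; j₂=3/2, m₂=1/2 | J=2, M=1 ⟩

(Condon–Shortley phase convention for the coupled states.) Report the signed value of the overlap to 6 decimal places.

-0.545545

triangle: 2!·3!·1!/7! = 12/5040
(j±m)!: 3!·2!·2!·1!·3!·1! = 144
prefactor² = (2J+1)·Δ·N² = 12/7
  k=1: −1/(1!·1!·1!·1!·2!·0!) = -1/2
  k=2: +1/(2!·0!·0!·0!·3!·1!) = 1/12
Σ = -5/12  ⇒  CG² = 12/7·(-5/12)² = 25/84
CG = −√(25/84) = -0.545545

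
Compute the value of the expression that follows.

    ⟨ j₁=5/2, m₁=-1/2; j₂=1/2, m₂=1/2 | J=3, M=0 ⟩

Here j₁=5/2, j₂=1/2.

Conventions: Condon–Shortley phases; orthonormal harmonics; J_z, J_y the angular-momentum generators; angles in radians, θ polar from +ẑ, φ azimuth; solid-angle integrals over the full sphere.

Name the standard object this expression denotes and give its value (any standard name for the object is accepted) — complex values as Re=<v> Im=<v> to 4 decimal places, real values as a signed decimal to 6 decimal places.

This is a Clebsch–Gordan (vector-coupling) coefficient.
triangle: 0!·5!·1!/7! = 120/5040
(j±m)!: 2!·3!·1!·0!·3!·3! = 432
prefactor² = (2J+1)·Δ·N² = 72
  k=0: +1/(0!·0!·3!·1!·2!·0!) = 1/12
Σ = 1/12  ⇒  CG² = 72·(1/12)² = 1/2
CG = +√(1/2) = +0.707107

Clebsch–Gordan coefficient, +√(1/2) ≈ +0.707107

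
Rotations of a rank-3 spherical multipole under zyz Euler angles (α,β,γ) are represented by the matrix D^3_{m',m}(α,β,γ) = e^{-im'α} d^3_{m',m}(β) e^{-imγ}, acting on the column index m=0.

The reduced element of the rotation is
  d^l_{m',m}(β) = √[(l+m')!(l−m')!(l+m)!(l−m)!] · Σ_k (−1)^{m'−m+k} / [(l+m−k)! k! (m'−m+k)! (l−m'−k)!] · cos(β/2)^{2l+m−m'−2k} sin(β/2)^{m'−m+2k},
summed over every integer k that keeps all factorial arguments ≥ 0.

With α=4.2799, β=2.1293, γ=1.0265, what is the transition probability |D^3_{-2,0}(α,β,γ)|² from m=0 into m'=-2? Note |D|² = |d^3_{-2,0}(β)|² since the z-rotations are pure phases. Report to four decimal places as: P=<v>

P=0.2723

First d^3_{-2,0}(β=2.1293), then the phase factors e^{-i(-2)α} and e^{-i(0)γ}:
With c≡cos(β/2)=0.484810 and s≡sin(β/2)=0.874619, N=[1·120·6·6]^{1/2}=65.726707
k∈{2,3} keeps every argument non-negative
  k=2: (−1)^0·65.7267/(12)·0.4848^4·0.8746^2 = +0.231466
  k=3: (−1)^1·65.7267/(12)·0.4848^2·0.8746^4 = -0.753322
d^3_{-2,0}(2.1293) = +0.231466 -0.753322 = -0.521856
|D^3_{-2,0}|² = |d^3_{-2,0}(β)|² = (-0.521856)² = 0.272334 (the z-rotation phases have unit modulus)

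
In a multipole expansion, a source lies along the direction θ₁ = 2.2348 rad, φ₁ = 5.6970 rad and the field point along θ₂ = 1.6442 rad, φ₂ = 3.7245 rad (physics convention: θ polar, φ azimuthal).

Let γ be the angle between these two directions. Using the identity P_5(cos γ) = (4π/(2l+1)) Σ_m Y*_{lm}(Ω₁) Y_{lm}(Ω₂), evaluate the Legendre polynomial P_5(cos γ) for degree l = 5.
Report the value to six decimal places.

Summing Y*_{l m}(θ₁,φ₁)·Y_{l m}(θ₂,φ₂) over m ∈ [−5, 5]; prefactor 4π/(2·5+1) = 1.142397:
  m=-5: (-0.13749 - 0.02940j) × (0.44616 + 0.10308j) = -0.05831 - 0.02729j  (running Σ = -0.05831 - 0.02729j)
  m=-4: (0.24319 + 0.24882j) × (0.07342 + 0.07712j) = -0.00133 + 0.03702j  (running Σ = -0.05965 + 0.00973j)
  m=-3: (-0.07627 - 0.40141j) × (-0.05779 - 0.32139j) = -0.12460 + 0.04771j  (running Σ = -0.18425 + 0.05745j)
  m=-2: (-0.03503 + 0.08322j) × (0.04792 - 0.11179j) = 0.00762 + 0.00790j  (running Σ = -0.17662 + 0.06535j)
  m=-1: (-0.27064 + 0.17972j) × (-0.24675 + 0.16269j) = 0.03754 - 0.08838j  (running Σ = -0.13908 - 0.02303j)
  m=0: (0.18006 + 0.00000j) × (-0.12544 + 0.00000j) = -0.02259 + 0.00000j  (running Σ = -0.16167 - 0.02303j)
  m=1: (0.27064 + 0.17972j) × (0.24675 + 0.16269j) = 0.03754 + 0.08838j  (running Σ = -0.12413 + 0.06535j)
  m=2: (-0.03503 - 0.08322j) × (0.04792 + 0.11179j) = 0.00762 - 0.00790j  (running Σ = -0.11650 + 0.05745j)
  m=3: (0.07627 - 0.40141j) × (0.05779 - 0.32139j) = -0.12460 - 0.04771j  (running Σ = -0.24110 + 0.00973j)
  m=4: (0.24319 - 0.24882j) × (0.07342 - 0.07712j) = -0.00133 - 0.03702j  (running Σ = -0.24244 - 0.02729j)
  m=5: (0.13749 - 0.02940j) × (-0.44616 + 0.10308j) = -0.05831 + 0.02729j  (running Σ = -0.30075 + 0.00000j)
Total Σ_m = -0.30075 + 0.00000j. Multiply by 1.142397: -0.34358 + 0.00000j. P_5(cos γ) = -0.343577

-0.343577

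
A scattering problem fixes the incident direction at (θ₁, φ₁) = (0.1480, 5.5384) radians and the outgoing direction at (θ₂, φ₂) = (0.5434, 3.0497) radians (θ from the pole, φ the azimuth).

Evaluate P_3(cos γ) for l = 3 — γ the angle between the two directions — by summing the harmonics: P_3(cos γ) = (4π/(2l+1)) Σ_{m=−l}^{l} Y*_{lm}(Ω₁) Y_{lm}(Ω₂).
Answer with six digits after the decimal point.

Expand P_3 via completeness: Σ_{m} conj(Y_{3,m}) at Ω₁ times Y_{3,m} at Ω₂ —
  [-3]  conj(Y_{3,-3})(Ω₁) = -0.000824-0.001054i ; Y_{3,-3}(Ω₂) = -0.055494-0.015698i ; Δ = +0.000029+0.000071i
  [-2]  conj(Y_{3,-2})(Ω₁) = +0.001783-0.021907i ; Y_{3,-2}(Ω₂) = +0.229924+0.042739i ; Δ = +0.001346-0.004961i
  [-1]  conj(Y_{3,-1})(Ω₁) = +0.136344-0.125696i ; Y_{3,-1}(Ω₂) = -0.443160-0.040838i ; Δ = -0.065556+0.050136i
  [+0]  conj(Y_{3,0})(Ω₁) = +0.698064-0.000000i ; Y_{3,0}(Ω₂) = +0.211873+0.000000i ; Δ = +0.147901+0.000000i
  [+1]  conj(Y_{3,1})(Ω₁) = -0.136344-0.125696i ; Y_{3,1}(Ω₂) = +0.443160-0.040838i ; Δ = -0.065556-0.050136i
  [+2]  conj(Y_{3,2})(Ω₁) = +0.001783+0.021907i ; Y_{3,2}(Ω₂) = +0.229924-0.042739i ; Δ = +0.001346+0.004961i
  [+3]  conj(Y_{3,3})(Ω₁) = +0.000824-0.001054i ; Y_{3,3}(Ω₂) = +0.055494-0.015698i ; Δ = +0.000029-0.000071i
Σ over m = +0.019541-0.000000i; ×(4π/7) → +0.035080-0.000000i. Real part: 0.035080

0.035080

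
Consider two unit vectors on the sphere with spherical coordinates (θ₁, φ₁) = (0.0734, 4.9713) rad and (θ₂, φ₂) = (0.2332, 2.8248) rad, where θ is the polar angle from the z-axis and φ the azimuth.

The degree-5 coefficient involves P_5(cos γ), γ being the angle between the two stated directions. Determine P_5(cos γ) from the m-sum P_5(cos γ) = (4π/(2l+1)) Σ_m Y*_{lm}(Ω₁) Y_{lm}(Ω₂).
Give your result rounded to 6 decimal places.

Term-by-term m-sum for l=5 (normalisation 4π/11 = 1.142397):
  term(m=-5) = -0.000000-0.000000i   from Y*(Ω₁)=+0.000001-0.000000i, Y(Ω₂)=+0.000004-0.000306i
  term(m=-4) = -0.000000+0.000000i   from Y*(Ω₁)=+0.000022+0.000036i, Y(Ω₂)=+0.001218+0.003886i
  term(m=-3) = +0.000034+0.000005i   from Y*(Ω₁)=-0.000760+0.000774i, Y(Ω₂)=-0.018664-0.026120i
  term(m=-2) = -0.001190-0.002668i   from Y*(Ω₁)=-0.015669-0.008926i, Y(Ω₂)=+0.130562+0.095914i
  term(m=-1) = -0.048772+0.075145i   from Y*(Ω₁)=+0.047206-0.178233i, Y(Ω₂)=-0.461698-0.151360i
  term(m=+0) = +0.530313+0.000000i   from Y*(Ω₁)=+0.898170-0.000000i, Y(Ω₂)=+0.590437+0.000000i
  term(m=+1) = -0.048772-0.075145i   from Y*(Ω₁)=-0.047206-0.178233i, Y(Ω₂)=+0.461698-0.151360i
  term(m=+2) = -0.001190+0.002668i   from Y*(Ω₁)=-0.015669+0.008926i, Y(Ω₂)=+0.130562-0.095914i
  term(m=+3) = +0.000034-0.000005i   from Y*(Ω₁)=+0.000760+0.000774i, Y(Ω₂)=+0.018664-0.026120i
  term(m=+4) = -0.000000-0.000000i   from Y*(Ω₁)=+0.000022-0.000036i, Y(Ω₂)=+0.001218-0.003886i
  term(m=+5) = -0.000000+0.000000i   from Y*(Ω₁)=-0.000001-0.000000i, Y(Ω₂)=-0.000004-0.000306i
Σ over m = +0.430458+0.000000i; ×(4π/11) → +0.491754+0.000000i. Real part: 0.491754

0.491754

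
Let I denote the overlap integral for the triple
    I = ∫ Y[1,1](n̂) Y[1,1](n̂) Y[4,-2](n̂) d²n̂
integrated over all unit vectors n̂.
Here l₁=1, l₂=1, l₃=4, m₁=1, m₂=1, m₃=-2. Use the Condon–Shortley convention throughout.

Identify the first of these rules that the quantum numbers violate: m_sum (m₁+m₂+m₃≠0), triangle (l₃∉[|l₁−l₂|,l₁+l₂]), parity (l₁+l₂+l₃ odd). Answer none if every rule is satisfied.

Σmᵢ = 0  ✓
l₃∈[|l₁−l₂|,l₁+l₂]=[0,2] required, l₃=4 fails  ✗
Σlᵢ = 6 ⇒ even

triangle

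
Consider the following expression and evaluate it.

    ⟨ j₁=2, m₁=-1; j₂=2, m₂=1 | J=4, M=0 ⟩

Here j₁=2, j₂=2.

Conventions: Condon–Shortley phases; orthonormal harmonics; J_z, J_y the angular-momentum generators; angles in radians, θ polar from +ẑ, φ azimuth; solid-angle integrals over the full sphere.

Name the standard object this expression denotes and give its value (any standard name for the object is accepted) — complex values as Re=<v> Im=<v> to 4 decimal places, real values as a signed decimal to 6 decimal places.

Clebsch–Gordan coefficient, +√(8/35) ≈ +0.478091

This is a Clebsch–Gordan (vector-coupling) coefficient.
j₁+j₂−J=0  J+j₁−j₂=4  J−j₁+j₂=4  j₁+j₂+J+1=9
(j₁±m₁, j₂±m₂, J±M) = (1,3,3,1,4,4)
P² = 10368/35
sum k=0..0:
  [0] +1/36 = 1/36
S = 1/36
C² = P²·S² = 8/35 ; C = +0.478091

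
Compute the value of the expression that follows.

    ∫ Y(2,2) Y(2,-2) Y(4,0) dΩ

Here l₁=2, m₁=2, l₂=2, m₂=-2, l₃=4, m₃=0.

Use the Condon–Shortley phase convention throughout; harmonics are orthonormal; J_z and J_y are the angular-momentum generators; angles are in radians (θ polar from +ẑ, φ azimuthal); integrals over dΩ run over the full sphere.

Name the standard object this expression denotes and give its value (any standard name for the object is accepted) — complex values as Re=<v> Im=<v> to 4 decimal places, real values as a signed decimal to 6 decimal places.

Gaunt coefficient, +0.040299

This is a Gaunt coefficient — the integral of a triple product of spherical harmonics over the sphere.
m-sum 0 ✓  L=8 even ✓  0≤4≤4 ✓
Π(2lᵢ+1) = 5×5×9 = 225
triangle coeff Δ(2,2,4) = 1/630
Σ_t [0,0]: t=0:+1/16 = 1/16
(3j)²=2/35 [(2 2 4; 0 0 0)], sign=+1
Σ_t [0,0]: t=0:+1/576 = 1/576
(3j)²=1/630 [(2 2 4; 2 -2 0)], sign=+1
⇒ 4πI² = 1/49
I = (+1)√(1/49/(4π)) = 0.04029926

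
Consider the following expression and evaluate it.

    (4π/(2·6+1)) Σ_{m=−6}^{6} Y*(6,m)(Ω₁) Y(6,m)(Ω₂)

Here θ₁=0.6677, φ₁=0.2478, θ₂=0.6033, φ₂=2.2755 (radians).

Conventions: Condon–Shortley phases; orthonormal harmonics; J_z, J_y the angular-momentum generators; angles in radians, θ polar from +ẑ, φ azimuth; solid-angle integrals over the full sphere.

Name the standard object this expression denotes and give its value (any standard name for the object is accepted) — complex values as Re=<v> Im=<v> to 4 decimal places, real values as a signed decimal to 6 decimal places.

Legendre polynomial (addition theorem), +0.327384

This sum is the spherical-harmonic addition theorem: it equals the Legendre polynomial P_l(cos γ) of the angle γ between the two directions.
Summing Y*_{l m}(θ₁,φ₁)·Y_{l m}(θ₂,φ₂) over m ∈ [−6, 6]; prefactor 4π/(2·6+1) = 0.966644:
  m=-6: (+0.002284+0.027127i) × (+0.007500-0.014261i) = +0.000404+0.000171i  (running Σ = +0.000404+0.000171i)
  m=-5: (+0.038957+0.113071i) × (+0.030195+0.075178i) = -0.007324+0.006343i  (running Σ = -0.006920+0.006514i)
  m=-4: (+0.166089+0.253729i) × (-0.226459-0.075745i) = -0.018394-0.070040i  (running Σ = -0.025314-0.063526i)
  m=-3: (+0.338135+0.310862i) × (+0.373931-0.225833i) = +0.196642+0.039879i  (running Σ = +0.171328-0.023647i)
  m=-2: (+0.268894+0.145365i) × (-0.066852+0.410629i) = -0.077667+0.100698i  (running Σ = +0.093661+0.077050i)
  m=-1: (-0.184750-0.046742i) × (+0.021068+0.024775i) = -0.002734-0.005562i  (running Σ = +0.090927+0.071488i)
  m=0: (-0.372889-0.000000i) × (-0.420575+0.000000i) = +0.156828+0.000000i  (running Σ = +0.247755+0.071488i)
  m=1: (+0.184750-0.046742i) × (-0.021068+0.024775i) = -0.002734+0.005562i  (running Σ = +0.245021+0.077050i)
  m=2: (+0.268894-0.145365i) × (-0.066852-0.410629i) = -0.077667-0.100698i  (running Σ = +0.167353-0.023647i)
  m=3: (-0.338135+0.310862i) × (-0.373931-0.225833i) = +0.196642-0.039879i  (running Σ = +0.363995-0.063526i)
  m=4: (+0.166089-0.253729i) × (-0.226459+0.075745i) = -0.018394+0.070040i  (running Σ = +0.345602+0.006514i)
  m=5: (-0.038957+0.113071i) × (-0.030195+0.075178i) = -0.007324-0.006343i  (running Σ = +0.338278+0.000171i)
  m=6: (+0.002284-0.027127i) × (+0.007500+0.014261i) = +0.000404-0.000171i  (running Σ = +0.338681-0.000000i)
Accumulated sum +0.338681-0.000000i; after 4π/(2l+1) scaling, +0.327384-0.000000i ⇒ P_6 = 0.327384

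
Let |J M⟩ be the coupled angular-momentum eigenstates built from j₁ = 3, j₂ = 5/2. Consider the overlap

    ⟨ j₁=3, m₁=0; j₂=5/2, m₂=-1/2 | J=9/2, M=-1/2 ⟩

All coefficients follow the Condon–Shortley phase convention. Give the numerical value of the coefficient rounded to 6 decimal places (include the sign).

+0.208063

triangle: 1!*5!*4!/11! = 2880/39916800
(j±m)!: 3!*3!*2!*3!*4!*5! = 1244160
prefactor² = (2J+1)*Δ*N² = 69120/77
  k=0: +1/(0!*1!*3!*2!*2!*2!) = 1/48
  k=1: −1/(1!*0!*2!*1!*3!*3!) = -1/72
Σ = 1/144  ⇒  CG² = 69120/77*(1/144)² = 10/231
CG = +√(10/231) = +0.208063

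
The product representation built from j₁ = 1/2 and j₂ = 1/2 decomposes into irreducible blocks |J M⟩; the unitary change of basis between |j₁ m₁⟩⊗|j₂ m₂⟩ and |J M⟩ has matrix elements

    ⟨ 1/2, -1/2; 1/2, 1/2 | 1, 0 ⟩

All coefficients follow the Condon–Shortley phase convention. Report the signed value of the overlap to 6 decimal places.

triangle: 0!×1!×1!/3! = 1/6
(j±m)!: 0!×1!×1!×0!×1!×1! = 1
prefactor² = (2J+1)×Δ×N² = 1/2
  k=0: +1/(0!×0!×1!×1!×0!×0!) = 1
Σ = 1  ⇒  CG² = 1/2×1² = 1/2
CG = +√(1/2) = +0.707107

+√(1/2) ≈ +0.707107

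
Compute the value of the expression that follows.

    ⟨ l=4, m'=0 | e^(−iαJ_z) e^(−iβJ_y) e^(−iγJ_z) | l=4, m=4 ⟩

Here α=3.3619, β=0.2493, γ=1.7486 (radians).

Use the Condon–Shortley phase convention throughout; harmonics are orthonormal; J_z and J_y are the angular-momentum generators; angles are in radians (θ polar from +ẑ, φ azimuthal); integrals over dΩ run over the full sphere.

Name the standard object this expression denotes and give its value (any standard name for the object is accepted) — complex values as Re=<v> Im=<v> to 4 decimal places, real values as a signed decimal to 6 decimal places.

Wigner D-matrix element, Re=0.0015 Im=-0.0013

This is a Wigner D-matrix element — the rotation-matrix element ⟨l m'| R(α,β,γ) |l m⟩ in the angular-momentum basis.
Split into d^4_{0,4}(β=0.2493) × two z-phases.
c=cos(0.249300/2)=0.992241, s=sin(0.249300/2)=0.124327; N=√[24·24·40320·1]=4819.161753
k∈{4} keeps every argument non-negative
  k=4: (−1)^0·4819.1618/(576)·0.9922^4·0.1243^4 = +0.001938
d^4_{0,4}(0.2493) = +0.001938
D = (+1.000000+0.000000i)·(+0.001938)·(+0.757570-0.652754i) = +0.001468-0.001265i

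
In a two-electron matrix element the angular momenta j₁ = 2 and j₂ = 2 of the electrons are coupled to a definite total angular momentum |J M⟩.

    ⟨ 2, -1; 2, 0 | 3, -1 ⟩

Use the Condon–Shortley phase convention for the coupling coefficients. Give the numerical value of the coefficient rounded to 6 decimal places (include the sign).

-0.447214  (= −√(1/5))

triangle: 1!·3!·3!/8! = 36/40320
(j±m)!: 1!·3!·2!·2!·2!·4! = 1152
prefactor² = (2J+1)·Δ·N² = 36/5
  k=0: +1/(0!·1!·3!·2!·0!·1!) = 1/12
  k=1: −1/(1!·0!·2!·1!·1!·2!) = -1/4
Σ = -1/6  ⇒  CG² = 36/5·(-1/6)² = 1/5
CG = −√(1/5) = -0.447214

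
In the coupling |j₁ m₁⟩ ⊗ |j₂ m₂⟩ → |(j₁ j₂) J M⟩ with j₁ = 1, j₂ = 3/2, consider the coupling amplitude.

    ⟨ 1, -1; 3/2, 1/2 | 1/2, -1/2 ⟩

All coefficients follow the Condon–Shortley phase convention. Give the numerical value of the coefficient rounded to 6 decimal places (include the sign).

√[2·2!0!1!/4! · 0!2!2!1!0!1!] = √(2/3)
  +(−1)^2/∏(2,0,0,0,0,1)! = 1/2  (running 1/2)
⟨..|..⟩ = √(2/3)·(1/2) = +0.408248

+0.408248  (= +√(1/6))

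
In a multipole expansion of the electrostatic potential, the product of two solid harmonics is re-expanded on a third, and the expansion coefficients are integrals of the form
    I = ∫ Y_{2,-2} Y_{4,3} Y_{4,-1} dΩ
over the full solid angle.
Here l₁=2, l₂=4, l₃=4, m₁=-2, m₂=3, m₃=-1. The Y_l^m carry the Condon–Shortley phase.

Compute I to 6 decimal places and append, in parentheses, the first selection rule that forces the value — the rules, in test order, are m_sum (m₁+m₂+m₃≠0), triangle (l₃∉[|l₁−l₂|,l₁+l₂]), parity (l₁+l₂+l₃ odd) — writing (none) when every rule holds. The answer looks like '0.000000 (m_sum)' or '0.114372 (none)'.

Checks pass: Σm=0; 10 even; l₃=4∈[2,6].
(2·2+1)(2·4+1)(2·4+1) = 405
Δ: 2! 2! 6! / 11! → 1/13860
sum: t=0:+1/192 t=1:−1/36 t=2:+1/192 = -5/288
3j²(2 4 4; 0 0 0) = Δ·Π!·Σ² = 20/693  (sign -1)
sum: t=2:+1/480 = 1/480
3j²(2 4 4; -2 3 -1) = Δ·Π!·Σ² = 3/110  (sign -1)
combine: 4πI² = 405·20/693·3/110 = 270/847
take √, sign +1: I = 0.15927046
No selection rule forces the value: the integral is nonzero (none).

0.159270 (none)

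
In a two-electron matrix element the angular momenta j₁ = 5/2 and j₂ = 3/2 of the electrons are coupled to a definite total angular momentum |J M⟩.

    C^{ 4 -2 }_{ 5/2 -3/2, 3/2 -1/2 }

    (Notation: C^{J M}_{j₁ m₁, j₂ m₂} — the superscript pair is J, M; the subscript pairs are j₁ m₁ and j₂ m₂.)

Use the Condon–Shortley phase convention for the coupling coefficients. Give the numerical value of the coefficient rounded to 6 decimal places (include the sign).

+√(15/28) = +0.731925

√[9·0!5!3!/9! · 1!4!1!2!2!6!] = √(8640/7)
  +(−1)^0/∏(0,0,4,1,1,2)! = 1/48  (running 1/48)
⟨..|..⟩ = √(8640/7)·(1/48) = +0.731925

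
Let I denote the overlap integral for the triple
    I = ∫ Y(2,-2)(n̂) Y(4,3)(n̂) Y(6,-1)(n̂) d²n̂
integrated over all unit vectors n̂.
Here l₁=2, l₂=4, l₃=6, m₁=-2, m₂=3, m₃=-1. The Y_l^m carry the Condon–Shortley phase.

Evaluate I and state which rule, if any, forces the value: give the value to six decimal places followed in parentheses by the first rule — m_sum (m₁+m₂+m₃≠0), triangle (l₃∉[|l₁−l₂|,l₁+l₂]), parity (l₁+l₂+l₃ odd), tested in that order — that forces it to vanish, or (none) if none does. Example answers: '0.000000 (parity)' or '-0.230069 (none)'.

Checks pass: Σm=0; 12 even; l₃=6∈[2,6].
(2·2+1)(2·4+1)(2·6+1) = 585
Δ: 0! 4! 8! / 13! → 1/6435
sum: t=0:+1/2304 = 1/2304
3j²(2 4 6; 0 0 0) = Δ·Π!·Σ² = 5/143  (sign +1)
sum: t=0:+1/120960 = 1/120960
3j²(2 4 6; -2 3 -1) = Δ·Π!·Σ² = 1/1287  (sign -1)
combine: 4πI² = 585·5/143·1/1287 = 25/1573
take √, sign -1: I = -0.03556319
No selection rule forces the value: the integral is nonzero (none).

-0.035563 (none)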